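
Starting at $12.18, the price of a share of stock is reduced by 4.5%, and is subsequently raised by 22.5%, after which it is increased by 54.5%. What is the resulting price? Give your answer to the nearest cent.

4.5% decrease: $12.18 × 0.955 = $11.6319.
Apply the 22.5% increase: $11.6319 × 1.225 = $14.2490775.
54.5% increase: $14.2490775 × 1.545 = $22.0148247375 ≈ $22.01.

$22.01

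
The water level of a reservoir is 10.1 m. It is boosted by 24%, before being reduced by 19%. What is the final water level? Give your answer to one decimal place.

Each change multiplies by a factor: 1.24 × 0.81 = 1.0044.
10.1 × 1.0044 = 10.14444 ≈ 10.1.

10.1 m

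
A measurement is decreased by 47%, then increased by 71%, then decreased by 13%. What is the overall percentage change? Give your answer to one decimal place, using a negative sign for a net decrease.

-21.2%

The combined multiplier is 0.53 × 1.71 × 0.87 = 0.788481.
That corresponds to a decrease of 21.2%.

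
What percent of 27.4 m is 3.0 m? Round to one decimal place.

10.9%

3.0 m ÷ 27.4 m ≈ 10.9%.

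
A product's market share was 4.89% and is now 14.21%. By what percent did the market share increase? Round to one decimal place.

190.6%

The change is 14.21 − 4.89 = 9.32 percentage points.
Relative to the original 4.89%, that is 9.32 ÷ 4.89 ≈ 190.6%.
So the market share rose by 190.6%.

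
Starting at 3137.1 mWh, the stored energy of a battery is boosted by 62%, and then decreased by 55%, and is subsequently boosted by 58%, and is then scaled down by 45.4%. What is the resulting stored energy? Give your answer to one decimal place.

1972.9 mWh

Each change multiplies by a factor: 1.62 × 0.45 × 1.58 × 0.546 = 0.62889372.
3137.1 × 0.62889372 = 1972.902489012 ≈ 1972.9.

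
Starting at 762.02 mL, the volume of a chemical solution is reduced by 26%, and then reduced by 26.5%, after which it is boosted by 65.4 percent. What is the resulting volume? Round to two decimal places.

26% decrease: 762.02 × 0.74 = 563.8948.
After the 26.5% decrease: 563.8948 × 0.735 = 414.462678.
Apply the 65.4% increase: 414.462678 × 1.654 = 685.521269412 ≈ 685.52.

685.52 mL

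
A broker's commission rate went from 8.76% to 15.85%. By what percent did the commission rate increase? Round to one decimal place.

80.9%

The change is 15.85 − 8.76 = 7.09 percentage points.
Relative to the original 8.76%, that is 7.09 ÷ 8.76 ≈ 80.9%.
So the commission rate rose by 80.9%.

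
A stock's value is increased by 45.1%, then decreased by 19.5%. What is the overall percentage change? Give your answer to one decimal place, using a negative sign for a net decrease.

16.8%

A 45.1% increase multiplies by 1.451.
Then a 19.5% decrease: 1.451 × 0.805 = 1.168055.
Overall factor 1.168055, i.e. 16.8%.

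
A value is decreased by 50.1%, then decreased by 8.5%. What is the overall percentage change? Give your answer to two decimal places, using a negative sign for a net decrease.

-54.34%

The combined multiplier is 0.499 × 0.915 = 0.456585.
That corresponds to a decrease of 54.34%.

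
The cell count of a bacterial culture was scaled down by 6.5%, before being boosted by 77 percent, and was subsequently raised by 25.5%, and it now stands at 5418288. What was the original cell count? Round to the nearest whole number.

Undoing the 25.5% increase: 5418288 ÷ 1.255 ≈ 4317360.956175.
Undoing the 77% increase: 4317360.956175 ÷ 1.77 ≈ 2439186.98089.
Undoing the 6.5% decrease: 2439186.98089 ÷ 0.935 ≈ 2608756.

2608756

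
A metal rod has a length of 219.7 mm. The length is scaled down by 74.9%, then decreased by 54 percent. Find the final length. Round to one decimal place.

25.4 mm

Each change multiplies by a factor: 0.251 × 0.46 = 0.11546.
219.7 × 0.11546 = 25.366562 ≈ 25.4.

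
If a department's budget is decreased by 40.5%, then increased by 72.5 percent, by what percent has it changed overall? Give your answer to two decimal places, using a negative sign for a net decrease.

2.64%

The combined multiplier is 0.595 × 1.725 = 1.026375.
That corresponds to an increase of 2.64%.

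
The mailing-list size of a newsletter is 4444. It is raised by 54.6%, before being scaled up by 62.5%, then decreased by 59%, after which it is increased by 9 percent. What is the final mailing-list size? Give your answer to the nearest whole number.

4989

54.6% increase: 4444 × 1.546 = 6870.424.
After the 62.5% increase: 6870.424 × 1.625 = 11164.439.
Apply the 59% decrease: 11164.439 × 0.41 = 4577.41999.
After the 9% increase: 4577.41999 × 1.09 = 4989.3877891 ≈ 4989.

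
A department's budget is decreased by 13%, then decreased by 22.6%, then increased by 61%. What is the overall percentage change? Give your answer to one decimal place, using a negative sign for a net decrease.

8.4%

The combined multiplier is 0.87 × 0.774 × 1.61 = 1.0841418.
That corresponds to an increase of 8.4%.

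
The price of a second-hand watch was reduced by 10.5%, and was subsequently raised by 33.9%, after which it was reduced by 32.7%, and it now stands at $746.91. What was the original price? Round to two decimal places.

$926.08

Undoing the 32.7% decrease: $746.91 ÷ 0.673 ≈ $1109.821694.
Undoing the 33.9% increase: $1109.821694 ÷ 1.339 ≈ $828.843685.
Undoing the 10.5% decrease: $828.843685 ÷ 0.895 ≈ $926.08.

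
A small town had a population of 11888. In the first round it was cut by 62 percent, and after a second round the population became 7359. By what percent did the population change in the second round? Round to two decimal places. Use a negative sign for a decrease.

62.90%

After the first round: 11888 × 0.38 = 4517.44.
Second-round multiplier: 7359 ÷ 4517.44 ≈ 1.62902.
That is a change of 62.90%.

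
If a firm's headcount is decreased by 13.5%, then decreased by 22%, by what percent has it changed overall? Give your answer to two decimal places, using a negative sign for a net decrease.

-32.53%

A 13.5% decrease multiplies by 0.865.
Then a 22% decrease: 0.865 × 0.78 = 0.6747.
Overall factor 0.6747, i.e. -32.53%.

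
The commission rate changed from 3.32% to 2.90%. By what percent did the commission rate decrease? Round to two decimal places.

12.65%

The change is 2.90 − 3.32 = -0.42 percentage points.
Relative to the original 3.32%, that is -0.42 ÷ 3.32 ≈ -12.65%.
So the commission rate fell by 12.65%.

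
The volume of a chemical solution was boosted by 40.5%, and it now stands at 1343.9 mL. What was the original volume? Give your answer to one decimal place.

956.5 mL

The overall multiplier applied was 1.405.
So the original volume was 1343.9 ÷ 1.405 ≈ 956.5 mL.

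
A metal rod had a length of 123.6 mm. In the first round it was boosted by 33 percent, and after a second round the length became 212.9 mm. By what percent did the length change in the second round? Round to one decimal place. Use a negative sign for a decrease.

29.5%

After the first round: 123.6 × 1.33 = 164.388.
Second-round multiplier: 212.9 ÷ 164.388 ≈ 1.29511.
That is a change of 29.5%.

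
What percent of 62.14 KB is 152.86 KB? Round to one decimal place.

246.0%

152.86 KB ÷ 62.14 KB ≈ 246.0%.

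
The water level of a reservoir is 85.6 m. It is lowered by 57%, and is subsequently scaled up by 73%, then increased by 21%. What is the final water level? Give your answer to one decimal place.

77.1 m

Each change multiplies by a factor: 0.43 × 1.73 × 1.21 = 0.900119.
85.6 × 0.900119 = 77.0501864 ≈ 77.1.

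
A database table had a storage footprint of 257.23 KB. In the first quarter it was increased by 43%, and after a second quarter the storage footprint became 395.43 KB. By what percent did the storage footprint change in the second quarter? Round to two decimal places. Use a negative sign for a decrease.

7.50%

After the first quarter: 257.23 × 1.43 = 367.8389.
Second-quarter multiplier: 395.43 ÷ 367.8389 ≈ 1.075009.
That is a change of 7.50%.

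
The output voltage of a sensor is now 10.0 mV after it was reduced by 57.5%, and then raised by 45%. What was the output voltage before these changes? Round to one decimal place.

16.2 mV

The overall multiplier applied was 0.425 × 1.45 = 0.61625.
So the original output voltage was 10.0 ÷ 0.61625 ≈ 16.2 mV.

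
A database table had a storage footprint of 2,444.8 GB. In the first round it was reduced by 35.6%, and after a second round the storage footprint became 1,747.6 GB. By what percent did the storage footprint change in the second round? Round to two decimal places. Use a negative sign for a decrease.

After the first round: 2,444.8 × 0.644 = 1574.4512.
Second-round multiplier: 1,747.6 ÷ 1574.4512 ≈ 1.109974.
That is a change of 11.00%.

11.00%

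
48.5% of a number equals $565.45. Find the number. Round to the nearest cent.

$565.45 ÷ 0.485 ≈ $1165.88.

$1165.88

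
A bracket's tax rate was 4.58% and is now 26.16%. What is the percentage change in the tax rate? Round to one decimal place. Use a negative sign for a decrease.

The change is 26.16 − 4.58 = 21.58 percentage points.
Relative to the original 4.58%, that is 21.58 ÷ 4.58 ≈ 471.2%.

471.2%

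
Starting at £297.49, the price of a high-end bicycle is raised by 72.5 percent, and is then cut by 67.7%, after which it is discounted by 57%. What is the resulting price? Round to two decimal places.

£71.27

After the 72.5% increase: £297.49 × 1.725 = £513.17025.
67.7% decrease: £513.17025 × 0.323 = £165.75399075.
57% decrease: £165.75399075 × 0.43 = £71.2742160225 ≈ £71.27.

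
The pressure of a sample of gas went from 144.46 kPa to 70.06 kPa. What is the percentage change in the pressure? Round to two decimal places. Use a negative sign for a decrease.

-51.50%

Change: 70.06 − 144.46 = -74.40.
Relative to the original: -74.40 ÷ 144.46 ≈ -51.50%.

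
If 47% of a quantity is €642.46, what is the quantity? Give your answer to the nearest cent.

€642.46 ÷ 0.47 ≈ €1,366.94.

€1,366.94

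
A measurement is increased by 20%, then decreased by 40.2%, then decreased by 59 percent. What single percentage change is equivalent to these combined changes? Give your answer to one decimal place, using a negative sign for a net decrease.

-70.6%

The combined multiplier is 1.2 × 0.598 × 0.41 = 0.294216.
That corresponds to a decrease of 70.6%.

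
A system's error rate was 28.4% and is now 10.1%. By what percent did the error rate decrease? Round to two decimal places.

64.44%

The change is 10.1 − 28.4 = -18.3 percentage points.
Relative to the original 28.4%, that is -18.3 ÷ 28.4 ≈ -64.44%.
So the error rate fell by 64.44%.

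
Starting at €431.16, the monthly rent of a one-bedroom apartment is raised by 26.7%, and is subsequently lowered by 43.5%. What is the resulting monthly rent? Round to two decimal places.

€308.65

Each change multiplies by a factor: 1.267 × 0.565 = 0.715855.
€431.16 × 0.715855 = €308.6480418 ≈ €308.65.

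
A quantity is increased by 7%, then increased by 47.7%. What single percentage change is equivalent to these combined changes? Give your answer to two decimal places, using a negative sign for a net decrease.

A 7% increase multiplies by 1.07.
Then a 47.7% increase: 1.07 × 1.477 = 1.58039.
Overall factor 1.58039, i.e. 58.04%.

58.04%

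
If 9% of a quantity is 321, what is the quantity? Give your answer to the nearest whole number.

3567

321 ÷ 0.09 ≈ 3567.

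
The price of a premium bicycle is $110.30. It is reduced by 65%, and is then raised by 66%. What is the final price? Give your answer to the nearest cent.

Each change multiplies by a factor: 0.35 × 1.66 = 0.581.
$110.30 × 0.581 = $64.0843 ≈ $64.08.

$64.08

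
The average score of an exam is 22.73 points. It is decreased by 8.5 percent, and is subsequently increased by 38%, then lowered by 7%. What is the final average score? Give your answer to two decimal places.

26.69 points

Apply the 8.5% decrease: 22.73 × 0.915 = 20.79795.
After the 38% increase: 20.79795 × 1.38 = 28.701171.
Apply the 7% decrease: 28.701171 × 0.93 = 26.69208903 ≈ 26.69.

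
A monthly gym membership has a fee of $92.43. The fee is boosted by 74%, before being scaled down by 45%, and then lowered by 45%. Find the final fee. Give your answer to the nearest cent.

Each change multiplies by a factor: 1.74 × 0.55 × 0.55 = 0.52635.
$92.43 × 0.52635 = $48.6505305 ≈ $48.65.

$48.65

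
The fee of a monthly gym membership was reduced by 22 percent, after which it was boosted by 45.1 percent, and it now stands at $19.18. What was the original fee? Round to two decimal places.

Undoing the 45.1% increase: $19.18 ÷ 1.451 ≈ $13.21847.
Undoing the 22% decrease: $13.21847 ÷ 0.78 ≈ $16.95.

$16.95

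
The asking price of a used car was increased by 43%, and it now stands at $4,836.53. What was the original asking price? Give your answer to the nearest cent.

$3,382.19

The overall multiplier applied was 1.43.
So the original asking price was $4,836.53 ÷ 1.43 ≈ $3,382.19.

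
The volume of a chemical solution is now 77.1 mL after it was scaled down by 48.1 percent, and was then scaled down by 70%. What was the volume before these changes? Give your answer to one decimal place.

495.2 mL

The overall multiplier applied was 0.519 × 0.3 = 0.1557.
So the original volume was 77.1 ÷ 0.1557 ≈ 495.2 mL.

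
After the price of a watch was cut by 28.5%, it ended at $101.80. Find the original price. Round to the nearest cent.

$142.38

The overall multiplier applied was 0.715.
So the original price was $101.80 ÷ 0.715 ≈ $142.38.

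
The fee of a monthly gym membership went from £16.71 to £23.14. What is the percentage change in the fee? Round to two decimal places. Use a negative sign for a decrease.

38.48%

Change: £23.14 − £16.71 = £6.43.
Relative to the original: £6.43 ÷ £16.71 ≈ 38.48%.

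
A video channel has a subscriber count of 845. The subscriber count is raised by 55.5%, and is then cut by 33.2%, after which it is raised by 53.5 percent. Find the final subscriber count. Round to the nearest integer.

Each change multiplies by a factor: 1.555 × 0.668 × 1.535 = 1.5944659.
845 × 1.5944659 = 1347.3236855 ≈ 1347.

1347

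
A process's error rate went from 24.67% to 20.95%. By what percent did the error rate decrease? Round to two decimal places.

The change is 20.95 − 24.67 = -3.72 percentage points.
Relative to the original 24.67%, that is -3.72 ÷ 24.67 ≈ -15.08%.
So the error rate fell by 15.08%.

15.08%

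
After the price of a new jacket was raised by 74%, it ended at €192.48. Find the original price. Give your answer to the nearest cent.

The overall multiplier applied was 1.74.
So the original price was €192.48 ÷ 1.74 ≈ €110.62.

€110.62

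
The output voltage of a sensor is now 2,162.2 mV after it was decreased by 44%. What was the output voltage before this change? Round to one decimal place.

The overall multiplier applied was 0.56.
So the original output voltage was 2,162.2 ÷ 0.56 ≈ 3,861.1 mV.

3,861.1 mV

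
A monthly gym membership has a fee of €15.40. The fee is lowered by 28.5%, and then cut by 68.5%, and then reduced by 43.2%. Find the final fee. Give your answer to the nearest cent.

€1.97

Apply the 28.5% decrease: €15.40 × 0.715 = €11.011.
68.5% decrease: €11.011 × 0.315 = €3.468465.
Apply the 43.2% decrease: €3.468465 × 0.568 = €1.97008812 ≈ €1.97.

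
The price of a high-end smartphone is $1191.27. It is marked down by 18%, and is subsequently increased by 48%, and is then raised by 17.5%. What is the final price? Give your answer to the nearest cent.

Each change multiplies by a factor: 0.82 × 1.48 × 1.175 = 1.42598.
$1191.27 × 1.42598 = $1698.7271946 ≈ $1698.73.

$1698.73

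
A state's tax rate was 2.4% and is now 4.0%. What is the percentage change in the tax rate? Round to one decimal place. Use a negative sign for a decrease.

66.7%

The change is 4.0 − 2.4 = 1.6 percentage points.
Relative to the original 2.4%, that is 1.6 ÷ 2.4 ≈ 66.7%.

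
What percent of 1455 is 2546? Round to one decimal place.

175.0%

2546 ÷ 1455 ≈ 175.0%.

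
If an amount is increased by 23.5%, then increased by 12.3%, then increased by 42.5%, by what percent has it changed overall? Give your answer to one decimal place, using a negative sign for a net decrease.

The combined multiplier is 1.235 × 1.123 × 1.425 = 1.976339625.
That corresponds to an increase of 97.6%.

97.6%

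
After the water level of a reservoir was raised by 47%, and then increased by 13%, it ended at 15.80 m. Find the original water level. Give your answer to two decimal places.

The overall multiplier applied was 1.47 × 1.13 = 1.6611.
So the original water level was 15.80 ÷ 1.6611 ≈ 9.51 m.

9.51 m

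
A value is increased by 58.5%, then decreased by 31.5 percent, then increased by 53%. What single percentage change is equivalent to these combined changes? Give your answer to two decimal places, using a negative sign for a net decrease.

66.12%

A 58.5% increase multiplies by 1.585.
Then a 31.5% decrease: 1.585 × 0.685 = 1.085725.
Then a 53% increase: 1.085725 × 1.53 = 1.66115925.
Overall factor 1.66115925, i.e. 66.12%.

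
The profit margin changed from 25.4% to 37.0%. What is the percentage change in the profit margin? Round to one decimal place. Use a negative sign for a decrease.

45.7%

The change is 37.0 − 25.4 = 11.6 percentage points.
Relative to the original 25.4%, that is 11.6 ÷ 25.4 ≈ 45.7%.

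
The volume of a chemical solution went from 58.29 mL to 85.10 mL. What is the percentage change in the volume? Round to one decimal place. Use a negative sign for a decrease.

46.0%

Change: 85.10 − 58.29 = 26.81.
Relative to the original: 26.81 ÷ 58.29 ≈ 46.0%.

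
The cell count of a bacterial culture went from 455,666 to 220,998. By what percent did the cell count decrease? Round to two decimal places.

Change: 220,998 − 455,666 = -234,668.
Relative to the original: -234,668 ÷ 455,666 ≈ -51.50%.
So the cell count decreased by 51.50%.

51.50%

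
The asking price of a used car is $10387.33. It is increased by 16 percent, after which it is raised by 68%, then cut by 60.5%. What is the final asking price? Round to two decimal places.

Each change multiplies by a factor: 1.16 × 1.68 × 0.395 = 0.769776.
$10387.33 × 0.769776 = $7995.91733808 ≈ $7995.92.

$7995.92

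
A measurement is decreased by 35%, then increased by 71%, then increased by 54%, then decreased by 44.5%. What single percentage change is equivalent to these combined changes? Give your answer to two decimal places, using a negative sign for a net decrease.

The combined multiplier is 0.65 × 1.71 × 1.54 × 0.555 = 0.94999905.
That corresponds to a decrease of 5.00%.

-5.00%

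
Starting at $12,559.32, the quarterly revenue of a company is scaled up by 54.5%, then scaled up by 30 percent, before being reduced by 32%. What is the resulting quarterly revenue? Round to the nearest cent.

Apply the 54.5% increase: $12,559.32 × 1.545 = $19404.1494.
Apply the 30% increase: $19404.1494 × 1.3 = $25225.39422.
32% decrease: $25225.39422 × 0.68 = $17153.2680696 ≈ $17,153.27.

$17,153.27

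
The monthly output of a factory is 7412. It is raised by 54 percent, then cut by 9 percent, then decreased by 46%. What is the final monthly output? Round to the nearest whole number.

54% increase: 7412 × 1.54 = 11414.48.
After the 9% decrease: 11414.48 × 0.91 = 10387.1768.
46% decrease: 10387.1768 × 0.54 = 5609.075472 ≈ 5609.

5609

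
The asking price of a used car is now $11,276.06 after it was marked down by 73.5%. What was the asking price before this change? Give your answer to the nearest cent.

The overall multiplier applied was 0.265.
So the original asking price was $11,276.06 ÷ 0.265 ≈ $42,551.17.

$42,551.17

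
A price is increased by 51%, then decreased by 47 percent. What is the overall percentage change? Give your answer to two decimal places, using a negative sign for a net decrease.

-19.97%

A 51% increase multiplies by 1.51.
Then a 47% decrease: 1.51 × 0.53 = 0.8003.
Overall factor 0.8003, i.e. -19.97%.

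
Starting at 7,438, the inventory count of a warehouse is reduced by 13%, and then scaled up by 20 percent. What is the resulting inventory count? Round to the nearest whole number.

Each change multiplies by a factor: 0.87 × 1.2 = 1.044.
7,438 × 1.044 = 7765.272 ≈ 7,765.

7,765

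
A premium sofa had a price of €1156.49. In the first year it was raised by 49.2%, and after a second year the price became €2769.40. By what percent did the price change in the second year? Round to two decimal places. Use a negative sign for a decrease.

After the first year: €1156.49 × 1.492 = €1725.48308.
Second-year multiplier: €2769.40 ÷ €1725.48308 ≈ 1.605.
That is a change of 60.50%.

60.50%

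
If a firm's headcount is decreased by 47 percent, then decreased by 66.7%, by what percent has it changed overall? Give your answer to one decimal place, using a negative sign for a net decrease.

A 47% decrease multiplies by 0.53.
Then a 66.7% decrease: 0.53 × 0.333 = 0.17649.
Overall factor 0.17649, i.e. -82.4%.

-82.4%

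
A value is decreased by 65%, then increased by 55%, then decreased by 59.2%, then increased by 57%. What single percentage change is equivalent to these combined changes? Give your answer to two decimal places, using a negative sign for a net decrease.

The combined multiplier is 0.35 × 1.55 × 0.408 × 1.57 = 0.3475038.
That corresponds to a decrease of 65.25%.

-65.25%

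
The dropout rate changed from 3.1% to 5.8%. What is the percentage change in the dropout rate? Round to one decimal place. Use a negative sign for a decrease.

The change is 5.8 − 3.1 = 2.7 percentage points.
Relative to the original 3.1%, that is 2.7 ÷ 3.1 ≈ 87.1%.

87.1%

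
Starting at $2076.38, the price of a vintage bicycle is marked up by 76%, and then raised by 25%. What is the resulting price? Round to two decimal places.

76% increase: $2076.38 × 1.76 = $3654.4288.
25% increase: $3654.4288 × 1.25 = $4568.036 ≈ $4568.04.

$4568.04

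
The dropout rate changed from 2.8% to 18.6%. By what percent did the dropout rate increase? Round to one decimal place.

564.3%

The change is 18.6 − 2.8 = 15.8 percentage points.
Relative to the original 2.8%, that is 15.8 ÷ 2.8 ≈ 564.3%.
So the dropout rate rose by 564.3%.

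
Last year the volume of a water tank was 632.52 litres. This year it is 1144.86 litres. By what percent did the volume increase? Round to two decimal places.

Change: 1144.86 − 632.52 = 512.34.
Relative to the original: 512.34 ÷ 632.52 ≈ 81.00%.
So the volume increased by 81.00%.

81.00%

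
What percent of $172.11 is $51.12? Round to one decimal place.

29.7%

$51.12 ÷ $172.11 ≈ 29.7%.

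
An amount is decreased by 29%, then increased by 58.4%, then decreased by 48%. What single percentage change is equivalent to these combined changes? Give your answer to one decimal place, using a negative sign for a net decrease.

A 29% decrease multiplies by 0.71.
Then a 58.4% increase: 0.71 × 1.584 = 1.12464.
Then a 48% decrease: 1.12464 × 0.52 = 0.5848128.
Overall factor 0.5848128, i.e. -41.5%.

-41.5%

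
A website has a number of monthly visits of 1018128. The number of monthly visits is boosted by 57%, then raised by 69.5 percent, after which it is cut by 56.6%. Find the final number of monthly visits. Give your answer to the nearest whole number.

1175876

57% increase: 1018128 × 1.57 = 1598460.96.
After the 69.5% increase: 1598460.96 × 1.695 = 2709391.3272.
Apply the 56.6% decrease: 2709391.3272 × 0.434 = 1175875.8360048 ≈ 1175876.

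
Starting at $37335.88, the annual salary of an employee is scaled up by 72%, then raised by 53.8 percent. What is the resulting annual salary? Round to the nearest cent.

Apply the 72% increase: $37335.88 × 1.72 = $64217.7136.
53.8% increase: $64217.7136 × 1.538 = $98766.8435168 ≈ $98766.84.

$98766.84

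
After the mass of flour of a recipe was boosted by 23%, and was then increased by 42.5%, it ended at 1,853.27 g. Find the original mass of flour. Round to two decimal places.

Undoing the 42.5% increase: 1,853.27 ÷ 1.425 ≈ 1300.540351.
Undoing the 23% increase: 1300.540351 ÷ 1.23 ≈ 1,057.35 g.

1,057.35 g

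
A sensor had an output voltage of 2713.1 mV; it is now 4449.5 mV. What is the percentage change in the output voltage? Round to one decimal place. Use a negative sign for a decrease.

64.0%

Change: 4449.5 − 2713.1 = 1736.4.
Relative to the original: 1736.4 ÷ 2713.1 ≈ 64.0%.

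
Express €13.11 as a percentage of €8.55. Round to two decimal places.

€13.11 ÷ €8.55 ≈ 153.33%.

153.33%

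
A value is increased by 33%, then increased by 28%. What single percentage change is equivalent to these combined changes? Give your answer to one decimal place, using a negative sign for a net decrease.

A 33% increase multiplies by 1.33.
Then a 28% increase: 1.33 × 1.28 = 1.7024.
Overall factor 1.7024, i.e. 70.2%.

70.2%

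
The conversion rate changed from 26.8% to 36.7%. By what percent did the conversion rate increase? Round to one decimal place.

36.9%

The change is 36.7 − 26.8 = 9.9 percentage points.
Relative to the original 26.8%, that is 9.9 ÷ 26.8 ≈ 36.9%.
So the conversion rate rose by 36.9%.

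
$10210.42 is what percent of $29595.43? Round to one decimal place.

34.5%

$10210.42 ÷ $29595.43 ≈ 34.5%.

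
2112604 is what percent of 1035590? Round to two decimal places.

204.00%

2112604 ÷ 1035590 ≈ 204.00%.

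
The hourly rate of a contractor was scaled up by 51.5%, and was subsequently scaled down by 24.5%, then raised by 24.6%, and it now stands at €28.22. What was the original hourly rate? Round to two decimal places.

The overall multiplier applied was 1.515 × 0.755 × 1.246 = 1.42520595.
So the original hourly rate was €28.22 ÷ 1.42520595 ≈ €19.80.

€19.80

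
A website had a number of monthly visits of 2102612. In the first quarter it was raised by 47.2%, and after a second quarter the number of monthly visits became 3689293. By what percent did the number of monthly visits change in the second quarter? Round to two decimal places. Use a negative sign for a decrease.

19.20%

After the first quarter: 2102612 × 1.472 = 3095044.864.
Second-quarter multiplier: 3689293 ÷ 3095044.864 ≈ 1.192.
That is a change of 19.20%.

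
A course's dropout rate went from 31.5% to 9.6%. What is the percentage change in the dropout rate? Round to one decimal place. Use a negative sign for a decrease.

-69.5%

The change is 9.6 − 31.5 = -21.9 percentage points.
Relative to the original 31.5%, that is -21.9 ÷ 31.5 ≈ -69.5%.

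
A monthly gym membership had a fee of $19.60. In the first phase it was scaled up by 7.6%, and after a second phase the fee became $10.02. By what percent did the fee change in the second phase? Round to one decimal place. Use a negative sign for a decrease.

After the first phase: $19.60 × 1.076 = $21.0896.
Second-phase multiplier: $10.02 ÷ $21.0896 ≈ 0.47512.
That is a change of -52.5%.

-52.5%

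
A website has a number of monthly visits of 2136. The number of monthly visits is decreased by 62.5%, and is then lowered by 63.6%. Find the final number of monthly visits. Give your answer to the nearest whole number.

After the 62.5% decrease: 2136 × 0.375 = 801.
After the 63.6% decrease: 801 × 0.364 = 291.564 ≈ 292.

292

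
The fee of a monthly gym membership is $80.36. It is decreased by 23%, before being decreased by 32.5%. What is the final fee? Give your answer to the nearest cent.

$41.77

Each change multiplies by a factor: 0.77 × 0.675 = 0.51975.
$80.36 × 0.51975 = $41.76711 ≈ $41.77.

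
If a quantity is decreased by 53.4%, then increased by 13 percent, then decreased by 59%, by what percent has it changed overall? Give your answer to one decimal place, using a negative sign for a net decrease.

The combined multiplier is 0.466 × 1.13 × 0.41 = 0.2158978.
That corresponds to a decrease of 78.4%.

-78.4%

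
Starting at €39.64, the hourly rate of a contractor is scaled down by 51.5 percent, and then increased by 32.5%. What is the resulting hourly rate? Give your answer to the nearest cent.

Apply the 51.5% decrease: €39.64 × 0.485 = €19.2254.
Apply the 32.5% increase: €19.2254 × 1.325 = €25.473655 ≈ €25.47.

€25.47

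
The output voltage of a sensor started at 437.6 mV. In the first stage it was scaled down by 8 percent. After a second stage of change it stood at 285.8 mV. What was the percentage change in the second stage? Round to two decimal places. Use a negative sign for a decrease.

After the first stage: 437.6 × 0.92 = 402.592.
Second-stage multiplier: 285.8 ÷ 402.592 ≈ 0.7099.
That is a change of -29.01%.

-29.01%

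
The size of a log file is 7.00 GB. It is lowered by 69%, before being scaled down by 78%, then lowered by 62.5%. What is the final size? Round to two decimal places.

Each change multiplies by a factor: 0.31 × 0.22 × 0.375 = 0.025575.
7.00 × 0.025575 = 0.179025 ≈ 0.18.

0.18 GB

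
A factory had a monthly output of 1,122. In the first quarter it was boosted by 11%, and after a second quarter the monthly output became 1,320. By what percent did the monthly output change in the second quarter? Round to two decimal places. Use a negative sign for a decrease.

After the first quarter: 1,122 × 1.11 = 1245.42.
Second-quarter multiplier: 1,320 ÷ 1245.42 ≈ 1.059883.
That is a change of 5.99%.

5.99%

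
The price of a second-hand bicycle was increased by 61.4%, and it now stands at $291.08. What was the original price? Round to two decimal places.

$180.35

The overall multiplier applied was 1.614.
So the original price was $291.08 ÷ 1.614 ≈ $180.35.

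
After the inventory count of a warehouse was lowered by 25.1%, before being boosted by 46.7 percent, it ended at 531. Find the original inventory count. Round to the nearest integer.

The overall multiplier applied was 0.749 × 1.467 = 1.098783.
So the original inventory count was 531 ÷ 1.098783 ≈ 483.

483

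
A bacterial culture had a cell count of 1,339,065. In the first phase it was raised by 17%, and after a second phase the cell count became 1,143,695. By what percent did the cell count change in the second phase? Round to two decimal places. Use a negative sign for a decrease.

-27.00%

After the first phase: 1,339,065 × 1.17 = 1566706.05.
Second-phase multiplier: 1,143,695 ÷ 1566706.05 ≈ 0.73.
That is a change of -27.00%.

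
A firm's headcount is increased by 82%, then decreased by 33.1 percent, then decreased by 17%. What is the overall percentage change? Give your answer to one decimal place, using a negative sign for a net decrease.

The combined multiplier is 1.82 × 0.669 × 0.83 = 1.0105914.
That corresponds to an increase of 1.1%.

1.1%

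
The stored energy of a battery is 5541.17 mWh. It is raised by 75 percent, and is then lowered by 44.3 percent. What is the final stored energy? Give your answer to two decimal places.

5401.26 mWh

Apply the 75% increase: 5541.17 × 1.75 = 9697.0475.
After the 44.3% decrease: 9697.0475 × 0.557 = 5401.2554575 ≈ 5401.26.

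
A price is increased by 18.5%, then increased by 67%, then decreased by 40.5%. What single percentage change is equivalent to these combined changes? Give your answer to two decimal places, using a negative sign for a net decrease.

17.75%

The combined multiplier is 1.185 × 1.67 × 0.595 = 1.17747525.
That corresponds to an increase of 17.75%.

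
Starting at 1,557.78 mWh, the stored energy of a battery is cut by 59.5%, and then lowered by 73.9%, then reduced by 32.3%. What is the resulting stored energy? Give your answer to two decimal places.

After the 59.5% decrease: 1,557.78 × 0.405 = 630.9009.
Apply the 73.9% decrease: 630.9009 × 0.261 = 164.6651349.
Apply the 32.3% decrease: 164.6651349 × 0.677 = 111.4782963273 ≈ 111.48.

111.48 mWh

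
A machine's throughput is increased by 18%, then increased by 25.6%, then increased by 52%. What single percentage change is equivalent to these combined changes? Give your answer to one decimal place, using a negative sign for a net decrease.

125.3%

The combined multiplier is 1.18 × 1.256 × 1.52 = 2.2527616.
That corresponds to an increase of 125.3%.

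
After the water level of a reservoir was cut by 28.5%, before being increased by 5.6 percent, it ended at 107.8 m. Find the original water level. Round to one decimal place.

142.8 m

The overall multiplier applied was 0.715 × 1.056 = 0.75504.
So the original water level was 107.8 ÷ 0.75504 ≈ 142.8 m.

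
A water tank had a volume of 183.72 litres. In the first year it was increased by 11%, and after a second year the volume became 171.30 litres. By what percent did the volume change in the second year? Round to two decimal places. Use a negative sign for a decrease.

-16.00%

After the first year: 183.72 × 1.11 = 203.9292.
Second-year multiplier: 171.30 ÷ 203.9292 ≈ 0.839997.
That is a change of -16.00%.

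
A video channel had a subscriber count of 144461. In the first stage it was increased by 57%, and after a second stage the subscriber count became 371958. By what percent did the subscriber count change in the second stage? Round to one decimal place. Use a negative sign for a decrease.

64.0%

After the first stage: 144461 × 1.57 = 226803.77.
Second-stage multiplier: 371958 ÷ 226803.77 ≈ 1.64.
That is a change of 64.0%.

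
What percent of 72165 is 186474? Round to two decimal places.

258.40%

186474 ÷ 72165 ≈ 258.40%.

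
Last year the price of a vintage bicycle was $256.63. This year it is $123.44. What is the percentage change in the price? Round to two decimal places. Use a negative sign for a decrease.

Change: $123.44 − $256.63 = -$133.19.
Relative to the original: -$133.19 ÷ $256.63 ≈ -51.90%.

-51.90%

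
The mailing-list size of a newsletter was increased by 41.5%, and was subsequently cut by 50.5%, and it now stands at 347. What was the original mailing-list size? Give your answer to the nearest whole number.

Undoing the 50.5% decrease: 347 ÷ 0.495 ≈ 701.010101.
Undoing the 41.5% increase: 701.010101 ÷ 1.415 ≈ 495.

495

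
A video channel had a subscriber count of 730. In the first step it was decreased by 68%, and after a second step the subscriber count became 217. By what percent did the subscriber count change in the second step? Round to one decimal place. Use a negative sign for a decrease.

After the first step: 730 × 0.32 = 233.6.
Second-step multiplier: 217 ÷ 233.6 ≈ 0.92894.
That is a change of -7.1%.

-7.1%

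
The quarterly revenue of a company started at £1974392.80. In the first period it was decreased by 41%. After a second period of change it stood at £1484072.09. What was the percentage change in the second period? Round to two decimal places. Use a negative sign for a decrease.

27.40%

After the first period: £1974392.80 × 0.59 = £1164891.752.
Second-period multiplier: £1484072.09 ÷ £1164891.752 ≈ 1.274.
That is a change of 27.40%.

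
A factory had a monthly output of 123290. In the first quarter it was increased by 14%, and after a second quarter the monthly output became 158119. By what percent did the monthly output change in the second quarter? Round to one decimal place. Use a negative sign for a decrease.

After the first quarter: 123290 × 1.14 = 140550.6.
Second-quarter multiplier: 158119 ÷ 140550.6 ≈ 1.125.
That is a change of 12.5%.

12.5%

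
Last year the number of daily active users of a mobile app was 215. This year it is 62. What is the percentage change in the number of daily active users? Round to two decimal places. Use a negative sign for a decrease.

-71.16%

Change: 62 − 215 = -153.
Relative to the original: -153 ÷ 215 ≈ -71.16%.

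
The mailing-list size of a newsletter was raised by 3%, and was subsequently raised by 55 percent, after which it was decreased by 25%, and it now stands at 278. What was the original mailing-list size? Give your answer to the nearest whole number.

232

Undoing the 25% decrease: 278 ÷ 0.75 ≈ 370.666667.
Undoing the 55% increase: 370.666667 ÷ 1.55 ≈ 239.139785.
Undoing the 3% increase: 239.139785 ÷ 1.03 ≈ 232.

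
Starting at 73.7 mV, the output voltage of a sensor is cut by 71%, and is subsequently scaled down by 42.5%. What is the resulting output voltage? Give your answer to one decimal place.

12.3 mV

Each change multiplies by a factor: 0.29 × 0.575 = 0.16675.
73.7 × 0.16675 = 12.289475 ≈ 12.3.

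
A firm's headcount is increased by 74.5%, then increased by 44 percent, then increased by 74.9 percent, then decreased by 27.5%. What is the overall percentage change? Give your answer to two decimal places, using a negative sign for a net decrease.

218.63%

A 74.5% increase multiplies by 1.745.
Then a 44% increase: 1.745 × 1.44 = 2.5128.
Then a 74.9% increase: 2.5128 × 1.749 = 4.3948872.
Then a 27.5% decrease: 4.3948872 × 0.725 = 3.18629322.
Overall factor 3.18629322, i.e. 218.63%.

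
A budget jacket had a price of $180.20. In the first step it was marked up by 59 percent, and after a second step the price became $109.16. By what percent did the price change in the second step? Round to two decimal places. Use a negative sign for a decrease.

-61.90%

After the first step: $180.20 × 1.59 = $286.518.
Second-step multiplier: $109.16 ÷ $286.518 ≈ 0.380988.
That is a change of -61.90%.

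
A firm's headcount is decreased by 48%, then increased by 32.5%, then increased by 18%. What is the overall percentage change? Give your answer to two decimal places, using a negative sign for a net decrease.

A 48% decrease multiplies by 0.52.
Then a 32.5% increase: 0.52 × 1.325 = 0.689.
Then an 18% increase: 0.689 × 1.18 = 0.81302.
Overall factor 0.81302, i.e. -18.70%.

-18.70%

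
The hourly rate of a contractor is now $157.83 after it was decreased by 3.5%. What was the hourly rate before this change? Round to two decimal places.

The overall multiplier applied was 0.965.
So the original hourly rate was $157.83 ÷ 0.965 ≈ $163.55.

$163.55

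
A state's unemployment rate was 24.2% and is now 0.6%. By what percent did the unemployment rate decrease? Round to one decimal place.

The change is 0.6 − 24.2 = -23.6 percentage points.
Relative to the original 24.2%, that is -23.6 ÷ 24.2 ≈ -97.5%.
So the unemployment rate fell by 97.5%.

97.5%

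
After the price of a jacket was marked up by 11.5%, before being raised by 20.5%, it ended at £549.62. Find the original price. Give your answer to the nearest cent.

Undoing the 20.5% increase: £549.62 ÷ 1.205 ≈ £456.116183.
Undoing the 11.5% increase: £456.116183 ÷ 1.115 ≈ £409.07.

£409.07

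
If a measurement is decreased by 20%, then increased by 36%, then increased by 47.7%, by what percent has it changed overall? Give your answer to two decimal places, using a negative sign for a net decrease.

A 20% decrease multiplies by 0.8.
Then a 36% increase: 0.8 × 1.36 = 1.088.
Then a 47.7% increase: 1.088 × 1.477 = 1.606976.
Overall factor 1.606976, i.e. 60.70%.

60.70%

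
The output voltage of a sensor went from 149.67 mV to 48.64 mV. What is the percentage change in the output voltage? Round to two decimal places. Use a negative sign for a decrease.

-67.50%

Change: 48.64 − 149.67 = -101.03.
Relative to the original: -101.03 ÷ 149.67 ≈ -67.50%.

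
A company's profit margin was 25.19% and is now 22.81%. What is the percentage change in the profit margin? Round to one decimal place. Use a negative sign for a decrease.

-9.4%

The change is 22.81 − 25.19 = -2.38 percentage points.
Relative to the original 25.19%, that is -2.38 ÷ 25.19 ≈ -9.4%.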